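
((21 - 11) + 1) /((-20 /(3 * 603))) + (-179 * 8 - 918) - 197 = -70839 /20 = -3541.95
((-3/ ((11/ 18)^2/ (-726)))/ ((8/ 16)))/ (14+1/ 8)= 93312/ 113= 825.77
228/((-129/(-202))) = 15352/43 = 357.02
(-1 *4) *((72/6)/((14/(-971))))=23304/7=3329.14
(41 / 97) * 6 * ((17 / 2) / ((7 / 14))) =4182 / 97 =43.11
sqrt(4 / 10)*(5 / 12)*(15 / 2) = 5*sqrt(10) / 8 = 1.98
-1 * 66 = -66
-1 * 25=-25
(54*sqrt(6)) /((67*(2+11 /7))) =378*sqrt(6) /1675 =0.55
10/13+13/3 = 199/39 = 5.10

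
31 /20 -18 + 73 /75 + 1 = -14.48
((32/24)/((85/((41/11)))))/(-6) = -82/8415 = -0.01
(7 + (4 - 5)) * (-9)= -54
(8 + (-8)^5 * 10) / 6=-54612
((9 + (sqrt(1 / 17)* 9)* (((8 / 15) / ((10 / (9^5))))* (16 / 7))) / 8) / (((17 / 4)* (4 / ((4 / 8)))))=9 / 272 + 708588* sqrt(17) / 50575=57.80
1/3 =0.33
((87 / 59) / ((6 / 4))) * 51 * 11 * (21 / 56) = 48807 / 236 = 206.81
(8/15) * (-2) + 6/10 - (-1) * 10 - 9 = 8/15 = 0.53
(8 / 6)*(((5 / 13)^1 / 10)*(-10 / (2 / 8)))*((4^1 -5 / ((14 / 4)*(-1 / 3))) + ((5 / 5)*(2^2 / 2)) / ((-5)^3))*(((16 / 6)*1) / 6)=-17152 / 2275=-7.54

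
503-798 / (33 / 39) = -4841 / 11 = -440.09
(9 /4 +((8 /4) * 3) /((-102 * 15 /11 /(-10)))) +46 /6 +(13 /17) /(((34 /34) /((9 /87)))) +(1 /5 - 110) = -99.37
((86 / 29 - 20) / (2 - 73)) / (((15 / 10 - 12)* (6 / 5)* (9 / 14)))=-0.03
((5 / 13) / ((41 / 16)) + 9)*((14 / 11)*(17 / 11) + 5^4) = 369983851 / 64493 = 5736.81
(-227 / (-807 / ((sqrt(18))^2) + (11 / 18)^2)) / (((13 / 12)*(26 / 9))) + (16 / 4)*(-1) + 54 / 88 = -187982257 / 107115580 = -1.75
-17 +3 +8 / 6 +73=181 / 3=60.33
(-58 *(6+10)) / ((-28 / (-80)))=-18560 / 7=-2651.43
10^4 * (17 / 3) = 170000 / 3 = 56666.67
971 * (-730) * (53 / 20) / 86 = -3756799 / 172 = -21841.85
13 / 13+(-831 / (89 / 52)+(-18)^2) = -14287 / 89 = -160.53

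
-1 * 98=-98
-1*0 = 0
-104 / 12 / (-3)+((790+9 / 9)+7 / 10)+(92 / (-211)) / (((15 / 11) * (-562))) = 4240080319 / 5336190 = 794.59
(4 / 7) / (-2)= -2 / 7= -0.29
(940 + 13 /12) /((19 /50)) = 282325 /114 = 2476.54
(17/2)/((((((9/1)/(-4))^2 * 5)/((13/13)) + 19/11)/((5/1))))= 7480/4759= 1.57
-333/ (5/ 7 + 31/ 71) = -165501/ 572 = -289.34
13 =13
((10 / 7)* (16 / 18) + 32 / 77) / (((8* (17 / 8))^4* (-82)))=-584 / 2373082173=-0.00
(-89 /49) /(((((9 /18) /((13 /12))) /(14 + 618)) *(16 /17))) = -1553851 /588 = -2642.60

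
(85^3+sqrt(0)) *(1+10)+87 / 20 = 135107587 / 20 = 6755379.35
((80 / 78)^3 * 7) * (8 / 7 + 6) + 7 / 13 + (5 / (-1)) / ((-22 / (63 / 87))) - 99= -1678499825 / 37845522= -44.35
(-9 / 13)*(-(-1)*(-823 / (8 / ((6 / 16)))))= 22221 / 832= 26.71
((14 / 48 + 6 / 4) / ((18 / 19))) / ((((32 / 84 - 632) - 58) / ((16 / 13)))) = -5719 / 1694394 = -0.00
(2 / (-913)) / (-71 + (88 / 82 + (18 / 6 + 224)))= -41 / 2939860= -0.00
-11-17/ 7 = -94/ 7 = -13.43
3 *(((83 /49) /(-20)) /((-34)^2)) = -249 /1132880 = -0.00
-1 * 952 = -952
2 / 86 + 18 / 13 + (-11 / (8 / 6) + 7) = 353 / 2236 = 0.16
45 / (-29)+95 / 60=0.03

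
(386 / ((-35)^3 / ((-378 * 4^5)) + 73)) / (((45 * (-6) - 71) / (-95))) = 2027704320 / 1378571953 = 1.47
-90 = -90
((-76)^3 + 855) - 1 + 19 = -438103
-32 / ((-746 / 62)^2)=-30752 / 139129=-0.22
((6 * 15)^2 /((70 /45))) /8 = 18225 /28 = 650.89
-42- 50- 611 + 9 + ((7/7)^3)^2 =-693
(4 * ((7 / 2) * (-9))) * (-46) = 5796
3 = 3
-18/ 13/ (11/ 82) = -1476/ 143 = -10.32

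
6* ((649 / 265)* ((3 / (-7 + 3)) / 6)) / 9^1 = -649 / 3180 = -0.20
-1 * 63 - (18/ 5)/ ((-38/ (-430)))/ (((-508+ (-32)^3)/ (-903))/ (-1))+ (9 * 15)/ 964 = -3136527405/ 50790268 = -61.75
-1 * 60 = -60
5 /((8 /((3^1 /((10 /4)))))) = 3 /4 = 0.75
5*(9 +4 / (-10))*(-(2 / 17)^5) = -0.00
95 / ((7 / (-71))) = -6745 / 7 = -963.57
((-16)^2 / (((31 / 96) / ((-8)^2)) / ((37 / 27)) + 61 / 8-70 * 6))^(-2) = 976428067126801 / 376307854606336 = 2.59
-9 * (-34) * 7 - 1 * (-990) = 3132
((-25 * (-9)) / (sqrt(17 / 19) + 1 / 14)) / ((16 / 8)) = -29925 / 3313 + 22050 * sqrt(323) / 3313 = 110.58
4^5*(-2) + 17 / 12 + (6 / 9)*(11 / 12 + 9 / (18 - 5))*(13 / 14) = -2045.59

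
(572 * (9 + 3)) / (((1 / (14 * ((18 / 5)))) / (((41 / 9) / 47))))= 7879872 / 235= 33531.37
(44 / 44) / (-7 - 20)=-1 / 27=-0.04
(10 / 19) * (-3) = -30 / 19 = -1.58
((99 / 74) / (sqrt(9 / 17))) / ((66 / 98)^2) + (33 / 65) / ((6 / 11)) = 121 / 130 + 2401 * sqrt(17) / 2442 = 4.98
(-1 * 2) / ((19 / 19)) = -2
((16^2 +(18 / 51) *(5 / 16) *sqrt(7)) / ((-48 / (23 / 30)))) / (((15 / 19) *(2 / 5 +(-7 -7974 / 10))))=0.01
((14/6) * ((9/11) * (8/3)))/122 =28/671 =0.04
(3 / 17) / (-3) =-1 / 17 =-0.06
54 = 54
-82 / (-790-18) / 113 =0.00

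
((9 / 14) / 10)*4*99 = 891 / 35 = 25.46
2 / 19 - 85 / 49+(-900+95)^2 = 648023.37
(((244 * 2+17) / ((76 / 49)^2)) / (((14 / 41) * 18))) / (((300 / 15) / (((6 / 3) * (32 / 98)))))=28987 / 25992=1.12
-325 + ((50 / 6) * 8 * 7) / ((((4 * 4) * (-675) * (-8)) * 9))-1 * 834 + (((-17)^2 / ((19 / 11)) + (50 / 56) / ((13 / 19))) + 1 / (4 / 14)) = -19902437309 / 20167056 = -986.88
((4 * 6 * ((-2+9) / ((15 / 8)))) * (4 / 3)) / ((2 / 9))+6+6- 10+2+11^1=2763 / 5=552.60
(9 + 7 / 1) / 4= 4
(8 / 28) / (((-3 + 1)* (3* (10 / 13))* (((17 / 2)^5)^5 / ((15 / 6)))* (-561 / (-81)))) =-981467136 / 7553751282764058714031897118293613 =-0.00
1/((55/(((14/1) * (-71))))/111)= -2006.07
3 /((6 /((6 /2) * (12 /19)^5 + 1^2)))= 3222595 /4952198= 0.65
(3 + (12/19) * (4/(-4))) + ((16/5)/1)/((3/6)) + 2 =1023/95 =10.77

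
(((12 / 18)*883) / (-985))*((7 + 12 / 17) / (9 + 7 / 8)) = -1850768 / 3968565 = -0.47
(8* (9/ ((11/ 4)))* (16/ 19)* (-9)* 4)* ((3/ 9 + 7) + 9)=-2709504/ 209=-12964.13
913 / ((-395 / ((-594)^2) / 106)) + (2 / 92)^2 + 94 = -72254470687853 / 835820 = -86447405.77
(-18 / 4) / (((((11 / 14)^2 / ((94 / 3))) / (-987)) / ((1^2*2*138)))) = 7528378032 / 121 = 62218000.26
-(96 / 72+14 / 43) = -214 / 129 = -1.66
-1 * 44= -44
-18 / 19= -0.95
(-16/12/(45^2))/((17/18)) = -8/11475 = -0.00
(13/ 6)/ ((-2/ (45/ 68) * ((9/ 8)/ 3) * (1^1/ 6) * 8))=-1.43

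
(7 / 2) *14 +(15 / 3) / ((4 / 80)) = 149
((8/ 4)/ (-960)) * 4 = -1/ 120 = -0.01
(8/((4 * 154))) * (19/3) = 19/231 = 0.08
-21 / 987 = -1 / 47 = -0.02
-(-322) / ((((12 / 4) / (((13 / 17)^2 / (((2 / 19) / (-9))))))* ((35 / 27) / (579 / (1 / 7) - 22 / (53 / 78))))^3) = -3915717572996088715117578037046481 / 88041457070318500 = -44475837898373427.73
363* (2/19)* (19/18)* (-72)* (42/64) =-7623/4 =-1905.75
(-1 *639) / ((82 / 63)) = -40257 / 82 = -490.94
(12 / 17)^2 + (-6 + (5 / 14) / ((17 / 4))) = -10960 / 2023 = -5.42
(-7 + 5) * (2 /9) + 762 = 6854 /9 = 761.56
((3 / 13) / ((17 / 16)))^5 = 254803968 / 527182965101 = 0.00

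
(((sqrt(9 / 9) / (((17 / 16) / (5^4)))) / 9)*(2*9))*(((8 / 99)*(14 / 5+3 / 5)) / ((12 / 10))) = 80000 / 297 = 269.36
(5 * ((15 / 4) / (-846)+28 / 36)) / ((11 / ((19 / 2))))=248615 / 74448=3.34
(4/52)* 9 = 9/13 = 0.69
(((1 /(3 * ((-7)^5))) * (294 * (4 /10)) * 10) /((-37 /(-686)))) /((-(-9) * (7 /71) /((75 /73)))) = -0.50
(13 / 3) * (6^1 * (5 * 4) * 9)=4680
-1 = -1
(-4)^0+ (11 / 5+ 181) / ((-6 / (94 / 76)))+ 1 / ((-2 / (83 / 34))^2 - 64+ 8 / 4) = -36.78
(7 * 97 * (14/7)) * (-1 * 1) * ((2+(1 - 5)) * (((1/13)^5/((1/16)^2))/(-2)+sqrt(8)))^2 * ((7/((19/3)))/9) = -13978483658505408/2619311345131+19468288 * sqrt(2)/21163701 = -5335.40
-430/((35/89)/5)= -38270/7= -5467.14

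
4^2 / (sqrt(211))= 16 *sqrt(211) / 211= 1.10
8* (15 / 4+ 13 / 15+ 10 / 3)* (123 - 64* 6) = -82998 / 5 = -16599.60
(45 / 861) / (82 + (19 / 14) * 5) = 30 / 50963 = 0.00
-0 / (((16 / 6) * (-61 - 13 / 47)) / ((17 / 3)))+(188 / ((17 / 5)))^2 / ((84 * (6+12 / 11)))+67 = 17073247 / 236691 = 72.13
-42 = -42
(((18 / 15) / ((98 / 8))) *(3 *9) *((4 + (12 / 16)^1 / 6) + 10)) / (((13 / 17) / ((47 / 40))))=7313247 / 127400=57.40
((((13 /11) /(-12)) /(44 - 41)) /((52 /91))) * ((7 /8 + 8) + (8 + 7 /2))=-14833 /12672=-1.17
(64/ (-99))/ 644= -16/ 15939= -0.00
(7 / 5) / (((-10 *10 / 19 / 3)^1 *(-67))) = 399 / 33500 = 0.01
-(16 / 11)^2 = -256 / 121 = -2.12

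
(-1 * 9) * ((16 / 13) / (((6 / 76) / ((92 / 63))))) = -55936 / 273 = -204.89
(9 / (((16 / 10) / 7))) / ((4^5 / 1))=315 / 8192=0.04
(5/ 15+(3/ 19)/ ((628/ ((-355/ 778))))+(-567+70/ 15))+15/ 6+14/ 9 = -46615076149/ 83547864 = -557.94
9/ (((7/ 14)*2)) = 9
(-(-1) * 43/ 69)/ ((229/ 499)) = 21457/ 15801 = 1.36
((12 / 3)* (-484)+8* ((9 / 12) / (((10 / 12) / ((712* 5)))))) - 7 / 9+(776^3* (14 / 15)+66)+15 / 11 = 215899084592 / 495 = 436159766.85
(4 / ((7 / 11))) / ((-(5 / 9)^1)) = -396 / 35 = -11.31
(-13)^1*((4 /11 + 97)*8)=-111384 /11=-10125.82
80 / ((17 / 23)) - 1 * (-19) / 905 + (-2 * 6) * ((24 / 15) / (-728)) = 151599517 / 1400035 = 108.28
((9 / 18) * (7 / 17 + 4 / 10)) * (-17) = -69 / 10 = -6.90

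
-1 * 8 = -8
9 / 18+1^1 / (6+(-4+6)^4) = 0.55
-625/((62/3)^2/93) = -16875/124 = -136.09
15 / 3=5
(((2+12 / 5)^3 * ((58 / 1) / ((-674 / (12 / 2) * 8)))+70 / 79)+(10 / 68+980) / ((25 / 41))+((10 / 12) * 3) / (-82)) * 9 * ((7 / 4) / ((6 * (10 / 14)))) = 2186030252506989 / 371124620000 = 5890.29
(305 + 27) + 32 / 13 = 4348 / 13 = 334.46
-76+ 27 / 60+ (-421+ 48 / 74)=-366967 / 740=-495.90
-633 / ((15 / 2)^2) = -844 / 75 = -11.25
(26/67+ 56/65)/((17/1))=5442/74035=0.07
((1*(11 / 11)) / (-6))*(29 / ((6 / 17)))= -493 / 36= -13.69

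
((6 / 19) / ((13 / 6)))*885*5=159300 / 247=644.94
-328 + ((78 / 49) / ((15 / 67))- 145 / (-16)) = -1222363 / 3920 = -311.83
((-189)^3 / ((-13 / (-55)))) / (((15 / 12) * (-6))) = 49509306 / 13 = 3808408.15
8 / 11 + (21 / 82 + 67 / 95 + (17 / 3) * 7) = 41.36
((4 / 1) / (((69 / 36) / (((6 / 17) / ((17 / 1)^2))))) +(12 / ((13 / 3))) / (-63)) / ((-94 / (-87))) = -18521778 / 483296723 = -0.04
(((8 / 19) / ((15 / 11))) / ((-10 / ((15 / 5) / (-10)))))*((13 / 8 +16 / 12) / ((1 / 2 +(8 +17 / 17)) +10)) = 781 / 555750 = 0.00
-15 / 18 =-0.83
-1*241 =-241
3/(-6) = -1/2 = -0.50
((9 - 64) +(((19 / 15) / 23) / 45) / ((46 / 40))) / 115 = -3927749 / 8212725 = -0.48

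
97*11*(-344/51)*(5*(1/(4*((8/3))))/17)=-229405/1156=-198.45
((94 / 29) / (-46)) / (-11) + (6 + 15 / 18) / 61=318019 / 2685342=0.12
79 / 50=1.58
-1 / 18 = -0.06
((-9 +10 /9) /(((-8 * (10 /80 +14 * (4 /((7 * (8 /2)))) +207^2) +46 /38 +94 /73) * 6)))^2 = 9697719529 /659232397724028762384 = 0.00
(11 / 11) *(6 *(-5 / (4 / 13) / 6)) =-65 / 4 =-16.25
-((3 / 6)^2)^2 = -1 / 16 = -0.06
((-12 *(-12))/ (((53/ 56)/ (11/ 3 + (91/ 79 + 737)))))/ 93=157526656/ 129797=1213.64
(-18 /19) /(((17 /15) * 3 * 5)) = -0.06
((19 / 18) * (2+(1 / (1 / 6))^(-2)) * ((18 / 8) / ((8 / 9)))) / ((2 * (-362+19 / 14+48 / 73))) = -708757 / 94183680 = -0.01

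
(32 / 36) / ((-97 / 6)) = -16 / 291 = -0.05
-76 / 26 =-38 / 13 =-2.92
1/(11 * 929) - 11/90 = -112319/919710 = -0.12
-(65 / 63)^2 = -4225 / 3969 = -1.06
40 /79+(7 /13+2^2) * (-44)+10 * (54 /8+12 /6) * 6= 325.81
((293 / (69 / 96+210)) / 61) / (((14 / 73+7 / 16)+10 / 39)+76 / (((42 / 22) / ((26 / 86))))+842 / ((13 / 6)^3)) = 7241974544896 / 30405238432126261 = 0.00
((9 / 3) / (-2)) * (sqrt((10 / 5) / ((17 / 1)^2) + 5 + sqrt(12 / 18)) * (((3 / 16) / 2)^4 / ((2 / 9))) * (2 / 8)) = -729 * sqrt(867 * sqrt(6) + 13023) / 285212672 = -0.00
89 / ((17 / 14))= 1246 / 17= 73.29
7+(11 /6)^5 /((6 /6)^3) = 215483 /7776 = 27.71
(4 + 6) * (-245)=-2450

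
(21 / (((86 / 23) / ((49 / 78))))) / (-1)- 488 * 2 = -2190225 / 2236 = -979.53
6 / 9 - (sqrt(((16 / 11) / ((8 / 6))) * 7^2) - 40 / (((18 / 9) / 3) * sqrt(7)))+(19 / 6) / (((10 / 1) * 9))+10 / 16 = -14 * sqrt(33) / 11+1433 / 1080+60 * sqrt(7) / 7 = 16.69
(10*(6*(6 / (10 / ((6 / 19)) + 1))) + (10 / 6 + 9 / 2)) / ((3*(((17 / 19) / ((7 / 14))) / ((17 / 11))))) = 96007 / 19404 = 4.95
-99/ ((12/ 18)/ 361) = -107217/ 2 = -53608.50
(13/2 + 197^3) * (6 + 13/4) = 565758083/8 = 70719760.38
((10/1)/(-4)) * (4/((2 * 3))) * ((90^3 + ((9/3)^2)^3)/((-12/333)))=134999865/4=33749966.25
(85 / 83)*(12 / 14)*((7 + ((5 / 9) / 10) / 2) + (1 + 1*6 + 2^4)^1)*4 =183770 / 1743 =105.43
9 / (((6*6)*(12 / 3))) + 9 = 145 / 16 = 9.06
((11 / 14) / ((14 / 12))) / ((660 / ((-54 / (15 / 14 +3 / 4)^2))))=-24 / 1445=-0.02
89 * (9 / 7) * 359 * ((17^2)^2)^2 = 2005941833976519 / 7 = 286563119139502.71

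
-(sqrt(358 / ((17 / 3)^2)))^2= -3222 / 289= -11.15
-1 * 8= -8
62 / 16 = 31 / 8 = 3.88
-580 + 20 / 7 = -577.14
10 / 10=1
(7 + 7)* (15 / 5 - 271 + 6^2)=-3248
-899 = -899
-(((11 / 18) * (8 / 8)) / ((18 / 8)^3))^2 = -123904 / 43046721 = -0.00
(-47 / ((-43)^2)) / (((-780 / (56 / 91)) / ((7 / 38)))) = 329 / 89057085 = 0.00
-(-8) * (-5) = -40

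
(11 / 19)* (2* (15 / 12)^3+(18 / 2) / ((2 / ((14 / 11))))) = 3391 / 608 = 5.58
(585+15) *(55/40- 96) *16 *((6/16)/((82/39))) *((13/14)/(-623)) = 241.48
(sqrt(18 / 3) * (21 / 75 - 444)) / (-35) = 11093 * sqrt(6) / 875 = 31.05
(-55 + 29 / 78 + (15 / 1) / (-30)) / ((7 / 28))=-8600 / 39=-220.51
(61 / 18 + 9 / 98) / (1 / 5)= 7675 / 441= 17.40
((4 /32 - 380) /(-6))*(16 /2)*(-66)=-33429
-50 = -50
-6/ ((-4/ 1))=3/ 2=1.50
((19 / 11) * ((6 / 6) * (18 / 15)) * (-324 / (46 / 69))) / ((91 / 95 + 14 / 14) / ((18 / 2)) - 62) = 789507 / 48422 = 16.30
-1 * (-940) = 940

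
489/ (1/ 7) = 3423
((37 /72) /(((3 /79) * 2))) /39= 2923 /16848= 0.17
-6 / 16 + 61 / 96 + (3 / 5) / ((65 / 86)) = 32893 / 31200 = 1.05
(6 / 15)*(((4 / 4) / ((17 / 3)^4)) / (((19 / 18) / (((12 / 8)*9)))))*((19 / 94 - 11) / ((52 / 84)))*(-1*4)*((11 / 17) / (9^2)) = 45579996 / 16483119913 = 0.00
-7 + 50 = 43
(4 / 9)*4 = 1.78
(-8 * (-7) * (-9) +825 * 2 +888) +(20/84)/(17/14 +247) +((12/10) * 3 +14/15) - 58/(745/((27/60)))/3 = 6332976281/3106650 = 2038.52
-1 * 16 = -16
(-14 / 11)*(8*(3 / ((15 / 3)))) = -336 / 55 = -6.11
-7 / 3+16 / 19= -85 / 57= -1.49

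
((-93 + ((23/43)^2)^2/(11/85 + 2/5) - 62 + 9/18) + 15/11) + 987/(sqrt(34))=-103556804587/676922598 + 987 * sqrt(34)/34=16.29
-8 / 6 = -4 / 3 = -1.33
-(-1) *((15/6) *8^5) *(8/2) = 327680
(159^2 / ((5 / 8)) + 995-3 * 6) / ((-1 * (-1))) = 207133 / 5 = 41426.60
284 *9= 2556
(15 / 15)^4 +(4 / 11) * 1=15 / 11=1.36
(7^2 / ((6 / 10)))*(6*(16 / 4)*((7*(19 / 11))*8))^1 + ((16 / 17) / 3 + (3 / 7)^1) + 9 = 189595.20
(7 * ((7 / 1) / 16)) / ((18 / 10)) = 245 / 144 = 1.70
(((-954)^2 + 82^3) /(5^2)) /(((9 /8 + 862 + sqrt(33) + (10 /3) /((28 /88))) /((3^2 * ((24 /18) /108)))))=2402340631712 /323085507495- 4583213824 * sqrt(33) /538475845825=7.39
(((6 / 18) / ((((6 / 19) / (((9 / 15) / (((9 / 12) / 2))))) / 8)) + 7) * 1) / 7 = 923 / 315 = 2.93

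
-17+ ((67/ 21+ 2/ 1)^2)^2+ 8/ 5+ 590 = 1264534718/ 972405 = 1300.42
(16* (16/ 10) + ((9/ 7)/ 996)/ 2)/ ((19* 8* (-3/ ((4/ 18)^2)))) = -594959/ 214598160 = -0.00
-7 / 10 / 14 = -1 / 20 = -0.05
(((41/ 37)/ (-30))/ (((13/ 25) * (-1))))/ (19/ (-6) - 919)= -205/ 2661373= -0.00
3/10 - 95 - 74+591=4223/10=422.30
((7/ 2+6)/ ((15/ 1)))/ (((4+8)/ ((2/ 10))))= 19/ 1800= 0.01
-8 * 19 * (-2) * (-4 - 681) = -208240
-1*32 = -32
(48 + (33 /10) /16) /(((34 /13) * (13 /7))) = 53991 /5440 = 9.92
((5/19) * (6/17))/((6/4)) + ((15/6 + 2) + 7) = 7469/646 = 11.56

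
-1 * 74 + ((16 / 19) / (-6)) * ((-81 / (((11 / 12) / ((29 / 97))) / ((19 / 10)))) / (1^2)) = -357206 / 5335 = -66.96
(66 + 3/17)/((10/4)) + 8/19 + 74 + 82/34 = 33367/323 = 103.30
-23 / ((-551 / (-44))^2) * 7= -1.03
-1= -1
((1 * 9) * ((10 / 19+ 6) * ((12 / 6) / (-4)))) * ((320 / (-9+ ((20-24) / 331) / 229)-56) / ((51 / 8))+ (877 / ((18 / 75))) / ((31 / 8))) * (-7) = 8413396258680 / 44069797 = 190910.71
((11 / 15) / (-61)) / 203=-11 / 185745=-0.00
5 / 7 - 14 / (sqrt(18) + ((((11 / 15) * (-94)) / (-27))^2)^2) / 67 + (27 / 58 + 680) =2171508033810751171875 * sqrt(2) / 6190972799591726736694163 + 1712156760339949581296998565117 / 2513534956634241055097830178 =681.18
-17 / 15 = -1.13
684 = 684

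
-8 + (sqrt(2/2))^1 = -7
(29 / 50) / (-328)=-29 / 16400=-0.00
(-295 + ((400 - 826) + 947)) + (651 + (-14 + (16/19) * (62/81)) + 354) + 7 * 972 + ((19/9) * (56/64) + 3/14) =691515085/86184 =8023.71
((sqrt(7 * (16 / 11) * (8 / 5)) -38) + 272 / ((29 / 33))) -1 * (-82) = 8 * sqrt(770) / 55 + 10252 / 29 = 357.55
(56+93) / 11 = 149 / 11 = 13.55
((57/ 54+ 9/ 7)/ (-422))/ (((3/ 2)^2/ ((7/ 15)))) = -59/ 51273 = -0.00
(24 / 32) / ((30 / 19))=19 / 40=0.48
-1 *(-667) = 667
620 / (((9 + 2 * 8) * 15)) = 124 / 75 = 1.65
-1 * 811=-811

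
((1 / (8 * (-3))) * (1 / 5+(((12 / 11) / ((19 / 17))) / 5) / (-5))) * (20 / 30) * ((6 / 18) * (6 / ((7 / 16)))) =-6728 / 329175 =-0.02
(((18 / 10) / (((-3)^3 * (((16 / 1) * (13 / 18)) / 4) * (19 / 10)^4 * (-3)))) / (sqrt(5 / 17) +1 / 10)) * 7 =-170000 / 116897937 +100000 * sqrt(85) / 116897937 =0.01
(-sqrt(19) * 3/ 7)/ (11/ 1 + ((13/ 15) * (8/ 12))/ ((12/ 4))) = -0.17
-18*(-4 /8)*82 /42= 123 /7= 17.57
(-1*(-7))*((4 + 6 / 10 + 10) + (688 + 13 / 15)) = 73864 / 15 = 4924.27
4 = 4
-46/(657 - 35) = -23/311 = -0.07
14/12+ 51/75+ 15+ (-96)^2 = 1384927/150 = 9232.85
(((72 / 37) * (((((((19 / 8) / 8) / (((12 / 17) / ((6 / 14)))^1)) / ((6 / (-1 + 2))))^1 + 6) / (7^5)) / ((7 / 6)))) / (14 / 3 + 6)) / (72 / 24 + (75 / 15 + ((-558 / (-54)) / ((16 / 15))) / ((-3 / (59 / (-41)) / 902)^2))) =15754905 / 509273381304144128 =0.00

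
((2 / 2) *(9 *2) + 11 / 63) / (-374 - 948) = -1145 / 83286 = -0.01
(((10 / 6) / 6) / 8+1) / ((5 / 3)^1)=149 / 240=0.62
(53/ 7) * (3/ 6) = 53/ 14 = 3.79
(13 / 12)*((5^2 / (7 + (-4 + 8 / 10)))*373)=606125 / 228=2658.44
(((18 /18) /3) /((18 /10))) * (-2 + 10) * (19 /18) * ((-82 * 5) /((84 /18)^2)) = -38950 /1323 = -29.44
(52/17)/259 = 52/4403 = 0.01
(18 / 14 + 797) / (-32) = -1397 / 56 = -24.95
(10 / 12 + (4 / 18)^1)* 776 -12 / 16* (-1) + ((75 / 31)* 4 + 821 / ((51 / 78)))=39560141 / 18972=2085.19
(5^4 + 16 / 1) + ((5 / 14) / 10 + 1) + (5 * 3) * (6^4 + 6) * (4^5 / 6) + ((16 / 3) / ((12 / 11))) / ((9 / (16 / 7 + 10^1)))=7560987433 / 2268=3333768.71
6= 6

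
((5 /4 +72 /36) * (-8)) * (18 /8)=-117 /2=-58.50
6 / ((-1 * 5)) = -6 / 5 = -1.20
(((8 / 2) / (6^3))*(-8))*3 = -4 / 9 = -0.44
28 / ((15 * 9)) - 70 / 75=-98 / 135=-0.73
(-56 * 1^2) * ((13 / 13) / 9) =-56 / 9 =-6.22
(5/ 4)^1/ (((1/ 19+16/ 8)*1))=95/ 156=0.61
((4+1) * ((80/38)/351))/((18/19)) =100/3159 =0.03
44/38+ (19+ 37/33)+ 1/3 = 4517/209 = 21.61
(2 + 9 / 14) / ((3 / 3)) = 37 / 14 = 2.64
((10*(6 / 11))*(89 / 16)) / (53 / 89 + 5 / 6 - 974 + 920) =-356445 / 617606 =-0.58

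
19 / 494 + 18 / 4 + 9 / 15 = 334 / 65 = 5.14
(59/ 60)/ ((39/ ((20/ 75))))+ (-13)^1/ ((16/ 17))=-1938331/ 140400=-13.81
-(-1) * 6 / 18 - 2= -5 / 3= -1.67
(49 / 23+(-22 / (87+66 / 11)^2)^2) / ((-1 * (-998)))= 0.00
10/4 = 5/2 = 2.50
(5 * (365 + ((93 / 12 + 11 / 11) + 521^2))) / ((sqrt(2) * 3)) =5436295 * sqrt(2) / 24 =320336.75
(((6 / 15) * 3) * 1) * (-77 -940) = -6102 / 5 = -1220.40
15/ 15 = 1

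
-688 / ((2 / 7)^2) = -8428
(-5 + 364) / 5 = 359 / 5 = 71.80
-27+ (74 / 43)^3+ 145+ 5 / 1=10184585 / 79507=128.10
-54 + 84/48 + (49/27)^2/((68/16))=-2551721/49572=-51.48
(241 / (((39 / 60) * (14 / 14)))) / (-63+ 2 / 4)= -1928 / 325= -5.93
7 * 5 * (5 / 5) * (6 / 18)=11.67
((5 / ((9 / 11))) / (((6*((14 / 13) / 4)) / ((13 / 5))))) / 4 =1859 / 756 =2.46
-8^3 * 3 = -1536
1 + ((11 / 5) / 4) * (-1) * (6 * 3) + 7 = -19 / 10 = -1.90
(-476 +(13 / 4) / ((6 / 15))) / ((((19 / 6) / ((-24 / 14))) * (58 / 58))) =1773 / 7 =253.29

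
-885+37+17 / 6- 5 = -5101 / 6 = -850.17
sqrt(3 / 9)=sqrt(3) / 3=0.58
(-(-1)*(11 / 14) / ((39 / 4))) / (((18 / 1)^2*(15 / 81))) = 0.00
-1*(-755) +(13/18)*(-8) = 6743/9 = 749.22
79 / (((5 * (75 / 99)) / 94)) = 245058 / 125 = 1960.46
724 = 724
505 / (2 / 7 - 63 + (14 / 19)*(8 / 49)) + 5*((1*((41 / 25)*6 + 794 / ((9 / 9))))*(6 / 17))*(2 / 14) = 38553281 / 198135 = 194.58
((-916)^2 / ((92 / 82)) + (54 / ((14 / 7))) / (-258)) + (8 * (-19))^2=770958.16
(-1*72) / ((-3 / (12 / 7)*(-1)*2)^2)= -288 / 49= -5.88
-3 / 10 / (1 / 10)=-3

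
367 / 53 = 6.92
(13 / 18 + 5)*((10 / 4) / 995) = 103 / 7164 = 0.01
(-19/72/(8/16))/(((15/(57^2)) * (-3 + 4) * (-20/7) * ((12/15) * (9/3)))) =48013/2880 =16.67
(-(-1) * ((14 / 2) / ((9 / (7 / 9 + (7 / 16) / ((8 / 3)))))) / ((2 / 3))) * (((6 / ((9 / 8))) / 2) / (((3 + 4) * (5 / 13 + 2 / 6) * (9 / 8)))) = 2015 / 3888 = 0.52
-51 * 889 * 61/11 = -2765679/11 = -251425.36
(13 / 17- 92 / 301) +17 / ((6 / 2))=94036 / 15351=6.13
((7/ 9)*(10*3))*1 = 70/ 3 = 23.33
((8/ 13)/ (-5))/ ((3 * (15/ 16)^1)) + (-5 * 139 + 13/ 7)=-14192996/ 20475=-693.19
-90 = -90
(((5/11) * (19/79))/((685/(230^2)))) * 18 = 18091800/119053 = 151.96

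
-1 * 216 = -216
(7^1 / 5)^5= 16807 / 3125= 5.38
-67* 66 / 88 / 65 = -201 / 260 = -0.77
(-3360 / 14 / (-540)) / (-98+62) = -1 / 81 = -0.01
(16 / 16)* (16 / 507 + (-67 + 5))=-31418 / 507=-61.97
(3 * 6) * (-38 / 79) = -684 / 79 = -8.66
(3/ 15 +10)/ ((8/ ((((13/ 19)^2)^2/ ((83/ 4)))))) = 1456611/ 108166430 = 0.01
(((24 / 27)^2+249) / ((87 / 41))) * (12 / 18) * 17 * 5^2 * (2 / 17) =82955300 / 21141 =3923.91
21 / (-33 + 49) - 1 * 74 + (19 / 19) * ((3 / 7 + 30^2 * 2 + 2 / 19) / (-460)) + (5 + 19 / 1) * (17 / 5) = 1223183 / 244720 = 5.00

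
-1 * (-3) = 3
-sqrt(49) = -7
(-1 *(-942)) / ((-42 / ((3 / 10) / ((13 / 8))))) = -1884 / 455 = -4.14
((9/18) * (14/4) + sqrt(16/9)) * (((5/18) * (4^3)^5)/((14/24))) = 99321118720/63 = 1576525693.97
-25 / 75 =-1 / 3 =-0.33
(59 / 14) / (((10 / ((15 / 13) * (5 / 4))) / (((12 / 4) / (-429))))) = -0.00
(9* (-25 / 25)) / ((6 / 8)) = -12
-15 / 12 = -5 / 4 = -1.25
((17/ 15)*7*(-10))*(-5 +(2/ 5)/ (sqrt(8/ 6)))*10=11900/ 3 -476*sqrt(3)/ 3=3691.85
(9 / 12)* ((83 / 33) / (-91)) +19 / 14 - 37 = -142797 / 4004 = -35.66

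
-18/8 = -9/4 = -2.25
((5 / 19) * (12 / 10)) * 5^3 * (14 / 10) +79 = 2551 / 19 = 134.26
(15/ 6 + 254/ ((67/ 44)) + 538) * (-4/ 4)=-707.31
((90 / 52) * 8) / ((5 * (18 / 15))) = 30 / 13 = 2.31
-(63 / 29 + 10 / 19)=-1487 / 551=-2.70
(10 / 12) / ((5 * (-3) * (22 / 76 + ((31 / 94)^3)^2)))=-6553762920032 / 34300317291723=-0.19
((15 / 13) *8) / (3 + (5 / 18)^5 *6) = 37791360 / 12322817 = 3.07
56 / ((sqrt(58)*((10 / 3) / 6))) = 252*sqrt(58) / 145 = 13.24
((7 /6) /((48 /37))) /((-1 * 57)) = -259 /16416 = -0.02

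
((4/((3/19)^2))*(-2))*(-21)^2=-141512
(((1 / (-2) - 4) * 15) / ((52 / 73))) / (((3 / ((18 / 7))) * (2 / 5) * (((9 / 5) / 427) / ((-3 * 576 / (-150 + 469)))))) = 1082079000 / 4147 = 260930.55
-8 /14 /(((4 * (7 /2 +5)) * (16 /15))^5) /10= -151875 /166748733046784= -0.00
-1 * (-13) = 13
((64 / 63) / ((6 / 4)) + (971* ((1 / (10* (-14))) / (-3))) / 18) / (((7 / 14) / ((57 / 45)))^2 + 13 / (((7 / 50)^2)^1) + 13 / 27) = 15391957 / 12683275030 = 0.00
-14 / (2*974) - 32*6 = -192.01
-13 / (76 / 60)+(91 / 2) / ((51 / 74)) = 54028 / 969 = 55.76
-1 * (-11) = 11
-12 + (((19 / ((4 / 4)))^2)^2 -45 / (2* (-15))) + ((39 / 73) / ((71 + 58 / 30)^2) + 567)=11434639970845 / 87369028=130877.50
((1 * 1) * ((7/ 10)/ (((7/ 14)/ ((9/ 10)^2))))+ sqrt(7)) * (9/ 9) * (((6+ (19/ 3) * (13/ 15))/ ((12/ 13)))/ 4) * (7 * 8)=987987/ 5000+ 47047 * sqrt(7)/ 270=658.61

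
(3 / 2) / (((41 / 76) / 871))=99294 / 41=2421.80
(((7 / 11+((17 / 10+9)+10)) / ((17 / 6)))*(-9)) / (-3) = 21123 / 935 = 22.59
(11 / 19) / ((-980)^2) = 11 / 18247600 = 0.00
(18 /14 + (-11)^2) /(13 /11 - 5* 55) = -0.45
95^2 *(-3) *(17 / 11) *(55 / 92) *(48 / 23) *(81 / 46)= -1118468250 / 12167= -91926.38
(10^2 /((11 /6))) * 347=208200 /11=18927.27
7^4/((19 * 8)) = 2401/152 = 15.80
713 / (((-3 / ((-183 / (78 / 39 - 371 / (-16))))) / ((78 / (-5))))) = -134688 / 5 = -26937.60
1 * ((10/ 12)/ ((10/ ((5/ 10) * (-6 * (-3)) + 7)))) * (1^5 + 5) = 8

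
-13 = -13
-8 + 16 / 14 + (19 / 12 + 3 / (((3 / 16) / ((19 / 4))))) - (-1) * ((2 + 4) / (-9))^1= 70.06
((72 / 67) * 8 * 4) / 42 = 384 / 469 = 0.82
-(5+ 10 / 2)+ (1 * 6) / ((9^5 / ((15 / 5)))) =-65608 / 6561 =-10.00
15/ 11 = 1.36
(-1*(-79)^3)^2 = 243087455521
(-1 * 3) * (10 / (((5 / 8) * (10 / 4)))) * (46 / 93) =-9.50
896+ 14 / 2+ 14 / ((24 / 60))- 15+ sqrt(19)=927.36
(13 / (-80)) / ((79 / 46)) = -0.09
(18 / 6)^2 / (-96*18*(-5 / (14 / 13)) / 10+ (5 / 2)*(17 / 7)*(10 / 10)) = 126 / 11317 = 0.01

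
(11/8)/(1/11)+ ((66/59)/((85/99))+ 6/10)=683159/40120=17.03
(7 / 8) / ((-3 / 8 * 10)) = -7 / 30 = -0.23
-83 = -83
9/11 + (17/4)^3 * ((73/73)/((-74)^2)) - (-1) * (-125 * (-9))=4340200219/3855104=1125.83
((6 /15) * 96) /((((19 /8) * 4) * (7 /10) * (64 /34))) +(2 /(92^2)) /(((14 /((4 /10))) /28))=2158453 /703570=3.07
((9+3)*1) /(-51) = -4 /17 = -0.24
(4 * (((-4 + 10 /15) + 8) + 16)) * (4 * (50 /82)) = 24800 /123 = 201.63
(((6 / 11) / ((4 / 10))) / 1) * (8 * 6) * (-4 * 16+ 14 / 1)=-36000 / 11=-3272.73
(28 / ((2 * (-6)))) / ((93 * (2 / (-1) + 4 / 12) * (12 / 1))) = 7 / 5580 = 0.00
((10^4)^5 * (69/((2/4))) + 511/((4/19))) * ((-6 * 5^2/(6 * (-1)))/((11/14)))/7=1380000000000000000242725/22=62727272727272727283760.23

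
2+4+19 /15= 109 /15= 7.27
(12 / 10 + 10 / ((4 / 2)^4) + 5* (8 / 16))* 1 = 173 / 40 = 4.32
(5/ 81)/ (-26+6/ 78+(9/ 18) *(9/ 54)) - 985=-107204705/ 108837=-985.00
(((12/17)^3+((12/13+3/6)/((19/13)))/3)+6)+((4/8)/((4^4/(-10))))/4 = 6.67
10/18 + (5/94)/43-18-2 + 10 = -9.44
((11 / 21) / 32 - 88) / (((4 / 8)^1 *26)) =-59125 / 8736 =-6.77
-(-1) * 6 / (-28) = -3 / 14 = -0.21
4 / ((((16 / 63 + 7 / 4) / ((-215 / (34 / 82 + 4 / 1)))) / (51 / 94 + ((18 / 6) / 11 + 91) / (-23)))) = 333.03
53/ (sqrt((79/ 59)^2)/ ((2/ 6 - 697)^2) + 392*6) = 13659048700/ 606152501511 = 0.02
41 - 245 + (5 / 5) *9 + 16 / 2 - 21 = -208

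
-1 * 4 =-4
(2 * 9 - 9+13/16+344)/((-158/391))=-2213451/2528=-875.57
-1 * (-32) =32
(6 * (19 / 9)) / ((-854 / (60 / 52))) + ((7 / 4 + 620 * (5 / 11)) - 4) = 68278671 / 244244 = 279.55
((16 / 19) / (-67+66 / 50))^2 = 40000 / 243328801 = 0.00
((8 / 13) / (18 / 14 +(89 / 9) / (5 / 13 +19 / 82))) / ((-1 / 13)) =-331128 / 717335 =-0.46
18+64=82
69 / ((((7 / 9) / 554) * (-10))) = -172017 / 35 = -4914.77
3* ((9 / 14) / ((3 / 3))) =27 / 14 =1.93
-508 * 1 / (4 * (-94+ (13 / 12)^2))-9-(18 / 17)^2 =-33813243 / 3863063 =-8.75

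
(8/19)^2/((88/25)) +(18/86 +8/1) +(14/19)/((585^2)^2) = 165178824197452693/19998241423070625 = 8.26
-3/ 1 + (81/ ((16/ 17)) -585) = -8031/ 16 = -501.94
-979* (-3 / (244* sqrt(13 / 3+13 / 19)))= 267* sqrt(16302) / 6344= 5.37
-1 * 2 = -2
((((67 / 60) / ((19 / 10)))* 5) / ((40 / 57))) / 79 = 67 / 1264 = 0.05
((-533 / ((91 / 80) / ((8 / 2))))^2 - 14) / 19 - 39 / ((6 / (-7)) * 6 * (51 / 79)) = 105352525927 / 569772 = 184902.95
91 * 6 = 546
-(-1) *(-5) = -5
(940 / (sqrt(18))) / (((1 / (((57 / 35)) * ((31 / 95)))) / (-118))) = -343852 * sqrt(2) / 35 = -13893.72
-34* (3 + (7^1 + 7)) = -578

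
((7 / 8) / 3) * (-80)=-70 / 3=-23.33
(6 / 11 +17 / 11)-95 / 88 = 89 / 88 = 1.01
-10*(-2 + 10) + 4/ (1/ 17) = -12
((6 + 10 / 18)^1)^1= 59 / 9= 6.56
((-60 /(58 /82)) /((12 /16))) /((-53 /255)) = 836400 /1537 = 544.18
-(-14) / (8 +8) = 7 / 8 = 0.88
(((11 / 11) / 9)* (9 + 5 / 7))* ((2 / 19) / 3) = 136 / 3591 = 0.04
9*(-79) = -711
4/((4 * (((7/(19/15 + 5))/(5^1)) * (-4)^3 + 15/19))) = -893/12063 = -0.07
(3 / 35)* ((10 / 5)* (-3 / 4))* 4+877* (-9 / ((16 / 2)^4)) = -349983 / 143360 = -2.44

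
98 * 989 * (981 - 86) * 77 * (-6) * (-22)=881678111160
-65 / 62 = -1.05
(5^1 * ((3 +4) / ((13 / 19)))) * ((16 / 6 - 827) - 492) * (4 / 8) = -2626085 / 78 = -33667.76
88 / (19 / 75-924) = -6600 / 69281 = -0.10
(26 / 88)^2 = 0.09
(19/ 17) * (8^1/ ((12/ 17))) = 38/ 3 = 12.67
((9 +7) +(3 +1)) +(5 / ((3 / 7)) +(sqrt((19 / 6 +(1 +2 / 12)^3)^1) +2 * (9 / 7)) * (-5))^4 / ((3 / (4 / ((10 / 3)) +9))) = 541056875 * sqrt(6162) / 2000376 +5769335570245 / 112021056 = 72734.30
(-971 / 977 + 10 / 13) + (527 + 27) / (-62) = -3606620 / 393731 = -9.16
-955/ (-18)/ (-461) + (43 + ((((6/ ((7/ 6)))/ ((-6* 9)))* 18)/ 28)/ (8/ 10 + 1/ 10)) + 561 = 245513153/ 406602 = 603.82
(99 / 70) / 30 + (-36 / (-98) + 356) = 1746431 / 4900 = 356.41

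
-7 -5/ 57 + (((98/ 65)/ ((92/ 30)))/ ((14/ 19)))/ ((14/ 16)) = -107800/ 17043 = -6.33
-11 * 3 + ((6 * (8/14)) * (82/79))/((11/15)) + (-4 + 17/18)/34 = -105120593/3722796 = -28.24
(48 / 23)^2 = 2304 / 529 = 4.36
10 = 10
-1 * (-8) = 8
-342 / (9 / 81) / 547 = -3078 / 547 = -5.63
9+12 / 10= 51 / 5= 10.20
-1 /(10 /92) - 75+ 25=-296 /5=-59.20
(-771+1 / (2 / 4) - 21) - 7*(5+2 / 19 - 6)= -14891 / 19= -783.74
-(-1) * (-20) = -20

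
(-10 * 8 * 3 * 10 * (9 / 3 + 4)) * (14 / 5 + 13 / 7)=-78240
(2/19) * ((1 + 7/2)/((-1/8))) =-72/19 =-3.79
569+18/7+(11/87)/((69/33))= 8006848/14007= 571.63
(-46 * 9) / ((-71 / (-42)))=-17388 / 71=-244.90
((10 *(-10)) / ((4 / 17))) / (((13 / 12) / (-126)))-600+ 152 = 636776 / 13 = 48982.77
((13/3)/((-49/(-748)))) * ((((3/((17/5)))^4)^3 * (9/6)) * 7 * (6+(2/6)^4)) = 223102832519531250/239903274153431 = 929.97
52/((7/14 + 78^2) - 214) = 0.01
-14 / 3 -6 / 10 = -79 / 15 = -5.27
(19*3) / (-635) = -57 / 635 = -0.09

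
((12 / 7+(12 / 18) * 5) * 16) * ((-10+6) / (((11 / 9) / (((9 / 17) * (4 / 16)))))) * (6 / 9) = -30528 / 1309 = -23.32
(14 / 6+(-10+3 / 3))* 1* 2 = -40 / 3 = -13.33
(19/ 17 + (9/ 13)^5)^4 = 2.66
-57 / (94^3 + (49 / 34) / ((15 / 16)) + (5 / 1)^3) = -14535 / 211831187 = -0.00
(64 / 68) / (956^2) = 1 / 971057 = 0.00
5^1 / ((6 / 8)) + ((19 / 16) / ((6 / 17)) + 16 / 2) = 577 / 32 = 18.03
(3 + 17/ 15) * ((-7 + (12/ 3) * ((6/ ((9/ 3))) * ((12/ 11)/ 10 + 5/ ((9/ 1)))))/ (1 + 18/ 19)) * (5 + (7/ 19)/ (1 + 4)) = -24893372/ 1373625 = -18.12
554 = 554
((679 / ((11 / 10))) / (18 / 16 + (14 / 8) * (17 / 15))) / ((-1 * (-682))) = 0.29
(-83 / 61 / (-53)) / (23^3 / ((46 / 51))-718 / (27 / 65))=4482 / 2053255669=0.00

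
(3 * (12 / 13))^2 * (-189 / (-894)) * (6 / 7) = 34992 / 25181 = 1.39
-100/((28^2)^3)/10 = -5/240945152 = -0.00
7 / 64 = 0.11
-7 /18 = -0.39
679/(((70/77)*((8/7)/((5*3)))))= 156849/16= 9803.06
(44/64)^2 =121/256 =0.47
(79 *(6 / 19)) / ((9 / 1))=158 / 57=2.77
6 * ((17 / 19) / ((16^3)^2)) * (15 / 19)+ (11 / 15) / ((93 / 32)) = 1065958262951 / 4224461045760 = 0.25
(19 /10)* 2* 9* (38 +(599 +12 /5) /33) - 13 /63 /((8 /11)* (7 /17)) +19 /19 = 1865869267 /970200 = 1923.18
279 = 279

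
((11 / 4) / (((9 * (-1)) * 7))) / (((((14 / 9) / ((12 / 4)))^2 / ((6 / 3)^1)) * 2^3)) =-891 / 21952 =-0.04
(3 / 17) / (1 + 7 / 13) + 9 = 3099 / 340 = 9.11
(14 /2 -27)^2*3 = 1200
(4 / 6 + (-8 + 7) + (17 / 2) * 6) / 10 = 76 / 15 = 5.07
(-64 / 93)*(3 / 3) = -64 / 93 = -0.69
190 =190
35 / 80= 7 / 16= 0.44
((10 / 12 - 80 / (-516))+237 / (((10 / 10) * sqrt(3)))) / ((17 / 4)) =10 / 43+316 * sqrt(3) / 17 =32.43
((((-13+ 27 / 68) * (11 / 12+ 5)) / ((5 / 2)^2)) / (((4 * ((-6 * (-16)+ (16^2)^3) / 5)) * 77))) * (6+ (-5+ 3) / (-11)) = -60847 / 852622995840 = -0.00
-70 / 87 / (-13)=70 / 1131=0.06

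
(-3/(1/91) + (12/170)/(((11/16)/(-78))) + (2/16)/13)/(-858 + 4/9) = 245919033/750498320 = 0.33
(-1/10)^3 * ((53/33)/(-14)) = 53/462000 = 0.00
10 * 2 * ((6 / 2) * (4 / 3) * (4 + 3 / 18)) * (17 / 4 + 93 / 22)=93250 / 33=2825.76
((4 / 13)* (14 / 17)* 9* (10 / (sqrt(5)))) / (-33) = -336* sqrt(5) / 2431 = -0.31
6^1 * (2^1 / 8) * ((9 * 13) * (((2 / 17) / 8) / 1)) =351 / 136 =2.58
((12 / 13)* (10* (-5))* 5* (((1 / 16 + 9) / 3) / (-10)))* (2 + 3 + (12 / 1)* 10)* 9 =78425.48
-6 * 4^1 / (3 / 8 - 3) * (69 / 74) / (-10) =-1104 / 1295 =-0.85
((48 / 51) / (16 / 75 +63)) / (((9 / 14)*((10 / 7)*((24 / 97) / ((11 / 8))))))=23765 / 263772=0.09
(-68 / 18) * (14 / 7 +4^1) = -68 / 3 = -22.67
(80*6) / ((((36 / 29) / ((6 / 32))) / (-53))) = -7685 / 2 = -3842.50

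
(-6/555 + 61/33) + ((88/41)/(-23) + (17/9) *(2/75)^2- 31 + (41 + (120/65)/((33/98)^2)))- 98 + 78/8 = -669312188417179/11113917457500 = -60.22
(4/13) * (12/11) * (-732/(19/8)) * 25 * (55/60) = -585600/247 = -2370.85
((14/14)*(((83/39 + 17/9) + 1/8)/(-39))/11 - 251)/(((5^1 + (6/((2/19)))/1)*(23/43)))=-4334031103/572601744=-7.57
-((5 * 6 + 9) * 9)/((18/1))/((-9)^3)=13/486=0.03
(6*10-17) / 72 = 43 / 72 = 0.60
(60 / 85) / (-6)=-2 / 17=-0.12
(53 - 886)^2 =693889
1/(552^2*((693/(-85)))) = -85/211159872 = -0.00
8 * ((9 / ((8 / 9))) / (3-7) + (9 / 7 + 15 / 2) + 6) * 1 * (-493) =-1353285 / 28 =-48331.61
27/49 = 0.55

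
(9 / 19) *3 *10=270 / 19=14.21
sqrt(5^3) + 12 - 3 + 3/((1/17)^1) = 5 * sqrt(5) + 60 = 71.18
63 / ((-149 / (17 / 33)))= -357 / 1639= -0.22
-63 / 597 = -0.11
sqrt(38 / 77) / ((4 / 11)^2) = 11 * sqrt(2926) / 112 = 5.31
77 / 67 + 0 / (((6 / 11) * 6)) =77 / 67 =1.15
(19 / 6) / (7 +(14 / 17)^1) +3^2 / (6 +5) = 565 / 462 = 1.22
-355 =-355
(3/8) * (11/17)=33/136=0.24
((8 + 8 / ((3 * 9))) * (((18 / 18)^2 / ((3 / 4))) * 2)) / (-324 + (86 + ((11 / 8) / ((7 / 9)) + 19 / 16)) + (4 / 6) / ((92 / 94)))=-4616192 / 48901347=-0.09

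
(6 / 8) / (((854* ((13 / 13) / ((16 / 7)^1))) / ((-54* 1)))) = -324 / 2989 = -0.11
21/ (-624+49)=-21/ 575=-0.04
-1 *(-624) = 624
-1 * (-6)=6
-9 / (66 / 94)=-141 / 11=-12.82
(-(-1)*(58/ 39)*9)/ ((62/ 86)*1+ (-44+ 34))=-2494/ 1729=-1.44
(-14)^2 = 196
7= 7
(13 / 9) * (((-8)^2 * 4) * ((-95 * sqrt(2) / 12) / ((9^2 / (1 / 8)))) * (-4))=39520 * sqrt(2) / 2187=25.56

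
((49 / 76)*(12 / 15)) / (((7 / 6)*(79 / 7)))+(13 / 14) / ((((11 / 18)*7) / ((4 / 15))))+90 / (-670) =-10101081 / 271028065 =-0.04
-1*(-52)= 52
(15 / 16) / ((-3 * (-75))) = 1 / 240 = 0.00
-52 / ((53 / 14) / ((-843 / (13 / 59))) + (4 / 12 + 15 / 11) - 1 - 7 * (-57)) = -132764632 / 1020490187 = -0.13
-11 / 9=-1.22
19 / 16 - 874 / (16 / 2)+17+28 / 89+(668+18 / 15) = 4118579 / 7120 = 578.45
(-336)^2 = 112896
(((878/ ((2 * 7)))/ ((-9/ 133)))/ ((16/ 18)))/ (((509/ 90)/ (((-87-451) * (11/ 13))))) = 1110645855/ 13234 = 83923.67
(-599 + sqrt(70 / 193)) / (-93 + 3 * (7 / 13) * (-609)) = 7787 / 13998 - 13 * sqrt(13510) / 2701614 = 0.56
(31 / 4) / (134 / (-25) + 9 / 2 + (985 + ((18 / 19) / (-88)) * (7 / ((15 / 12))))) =161975 / 20567266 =0.01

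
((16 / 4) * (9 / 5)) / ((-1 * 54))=-2 / 15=-0.13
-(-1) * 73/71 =73/71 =1.03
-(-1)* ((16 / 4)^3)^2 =4096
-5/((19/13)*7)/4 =-65/532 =-0.12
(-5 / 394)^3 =-125 / 61162984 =-0.00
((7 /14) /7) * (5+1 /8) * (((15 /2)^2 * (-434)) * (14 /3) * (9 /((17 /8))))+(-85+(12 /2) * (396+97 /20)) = -14816479 /85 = -174311.52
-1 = -1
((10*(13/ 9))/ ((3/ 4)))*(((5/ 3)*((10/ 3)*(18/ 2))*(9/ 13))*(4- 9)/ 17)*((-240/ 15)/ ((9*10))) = 16000/ 459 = 34.86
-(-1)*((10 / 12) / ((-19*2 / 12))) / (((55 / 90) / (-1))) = 90 / 209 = 0.43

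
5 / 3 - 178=-529 / 3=-176.33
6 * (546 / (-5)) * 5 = -3276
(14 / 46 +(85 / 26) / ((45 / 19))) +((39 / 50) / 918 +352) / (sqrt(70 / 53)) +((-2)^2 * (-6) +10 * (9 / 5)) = -23225 / 5382 +5385613 * sqrt(3710) / 1071000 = 301.97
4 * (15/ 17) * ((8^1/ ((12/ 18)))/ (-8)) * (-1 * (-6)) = -31.76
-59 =-59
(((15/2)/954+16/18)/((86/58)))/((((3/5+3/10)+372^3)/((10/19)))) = 1240475/200617707259701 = 0.00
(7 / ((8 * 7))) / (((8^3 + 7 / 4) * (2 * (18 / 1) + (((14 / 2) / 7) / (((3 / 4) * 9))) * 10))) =9 / 1386440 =0.00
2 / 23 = 0.09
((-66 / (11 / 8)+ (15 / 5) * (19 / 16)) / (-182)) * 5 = 3555 / 2912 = 1.22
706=706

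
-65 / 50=-13 / 10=-1.30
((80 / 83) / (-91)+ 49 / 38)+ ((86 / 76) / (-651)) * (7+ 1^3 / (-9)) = 1402535 / 1107054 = 1.27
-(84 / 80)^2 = -441 / 400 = -1.10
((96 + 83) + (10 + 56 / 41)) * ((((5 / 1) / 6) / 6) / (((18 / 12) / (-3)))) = -39025 / 738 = -52.88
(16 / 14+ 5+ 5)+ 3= 99 / 7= 14.14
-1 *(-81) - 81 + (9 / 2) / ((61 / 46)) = 207 / 61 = 3.39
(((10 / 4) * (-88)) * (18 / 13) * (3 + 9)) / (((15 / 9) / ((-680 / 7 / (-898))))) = -9694080 / 40859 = -237.26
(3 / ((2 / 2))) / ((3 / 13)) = 13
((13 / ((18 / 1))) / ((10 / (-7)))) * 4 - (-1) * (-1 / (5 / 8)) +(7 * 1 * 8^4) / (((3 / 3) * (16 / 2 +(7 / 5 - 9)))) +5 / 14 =45156343 / 630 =71676.73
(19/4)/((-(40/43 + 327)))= -817/56404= -0.01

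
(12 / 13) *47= 564 / 13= 43.38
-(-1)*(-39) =-39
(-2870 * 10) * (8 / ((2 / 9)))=-1033200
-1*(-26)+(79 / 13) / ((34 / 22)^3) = 1765743 / 63869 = 27.65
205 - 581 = -376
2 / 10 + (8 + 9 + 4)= 106 / 5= 21.20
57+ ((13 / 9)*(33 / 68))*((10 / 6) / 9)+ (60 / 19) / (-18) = 5960389 / 104652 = 56.95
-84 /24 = -7 /2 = -3.50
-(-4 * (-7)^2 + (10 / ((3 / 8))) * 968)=-76852 / 3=-25617.33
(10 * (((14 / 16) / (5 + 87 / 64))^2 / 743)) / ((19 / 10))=0.00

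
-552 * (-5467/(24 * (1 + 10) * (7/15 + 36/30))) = 34293/5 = 6858.60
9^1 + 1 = 10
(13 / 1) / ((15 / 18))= 78 / 5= 15.60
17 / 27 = 0.63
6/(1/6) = 36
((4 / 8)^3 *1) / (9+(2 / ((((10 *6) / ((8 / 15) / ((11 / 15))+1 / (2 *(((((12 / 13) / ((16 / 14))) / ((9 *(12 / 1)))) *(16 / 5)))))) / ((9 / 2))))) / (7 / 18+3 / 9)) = 5005 / 540153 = 0.01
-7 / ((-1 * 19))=7 / 19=0.37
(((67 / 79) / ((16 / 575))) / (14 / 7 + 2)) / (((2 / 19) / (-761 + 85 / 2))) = -1051848075 / 20224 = -52009.89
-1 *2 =-2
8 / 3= 2.67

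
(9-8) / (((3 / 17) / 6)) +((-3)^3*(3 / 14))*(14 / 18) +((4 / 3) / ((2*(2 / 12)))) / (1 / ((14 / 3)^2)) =2099 / 18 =116.61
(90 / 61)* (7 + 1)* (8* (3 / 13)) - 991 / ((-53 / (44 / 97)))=30.27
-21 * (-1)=21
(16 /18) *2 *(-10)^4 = 160000 /9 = 17777.78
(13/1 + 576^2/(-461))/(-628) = 325783/289508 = 1.13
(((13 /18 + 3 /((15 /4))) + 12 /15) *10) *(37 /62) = 7733 /558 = 13.86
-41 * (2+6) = -328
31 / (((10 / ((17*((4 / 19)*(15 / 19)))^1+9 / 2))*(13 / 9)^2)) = 13280679 / 1220180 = 10.88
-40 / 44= -0.91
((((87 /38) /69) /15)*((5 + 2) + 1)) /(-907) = -116 /5945385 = -0.00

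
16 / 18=8 / 9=0.89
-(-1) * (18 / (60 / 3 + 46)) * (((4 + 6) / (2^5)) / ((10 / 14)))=21 / 176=0.12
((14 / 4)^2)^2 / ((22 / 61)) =146461 / 352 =416.08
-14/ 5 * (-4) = 56/ 5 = 11.20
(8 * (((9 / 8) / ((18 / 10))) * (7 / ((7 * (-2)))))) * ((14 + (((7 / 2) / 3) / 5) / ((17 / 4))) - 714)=89243 / 51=1749.86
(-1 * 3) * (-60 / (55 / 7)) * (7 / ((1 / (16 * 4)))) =112896 / 11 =10263.27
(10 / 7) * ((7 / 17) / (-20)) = -1 / 34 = -0.03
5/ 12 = 0.42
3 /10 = 0.30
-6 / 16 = -3 / 8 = -0.38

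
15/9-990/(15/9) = -1777/3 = -592.33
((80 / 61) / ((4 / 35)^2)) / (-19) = -6125 / 1159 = -5.28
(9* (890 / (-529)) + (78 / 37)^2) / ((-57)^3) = 0.00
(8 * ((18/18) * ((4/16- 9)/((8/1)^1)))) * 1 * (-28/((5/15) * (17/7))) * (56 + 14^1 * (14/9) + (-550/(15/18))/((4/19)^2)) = -914583775/204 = -4483253.80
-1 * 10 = -10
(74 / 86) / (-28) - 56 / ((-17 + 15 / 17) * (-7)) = -86941 / 164948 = -0.53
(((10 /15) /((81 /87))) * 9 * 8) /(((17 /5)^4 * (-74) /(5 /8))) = -90625 /27812493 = -0.00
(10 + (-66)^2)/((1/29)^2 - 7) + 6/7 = -12833663/20601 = -622.96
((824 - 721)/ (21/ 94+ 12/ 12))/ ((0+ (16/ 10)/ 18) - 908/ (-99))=159753/ 17572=9.09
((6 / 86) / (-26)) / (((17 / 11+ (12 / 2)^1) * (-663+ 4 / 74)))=1221 / 2276144026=0.00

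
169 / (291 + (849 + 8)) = 169 / 1148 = 0.15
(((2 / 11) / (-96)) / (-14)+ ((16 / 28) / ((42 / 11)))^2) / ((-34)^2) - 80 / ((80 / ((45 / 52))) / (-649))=64199611708321 / 114308498304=561.63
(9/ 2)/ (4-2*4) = -9/ 8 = -1.12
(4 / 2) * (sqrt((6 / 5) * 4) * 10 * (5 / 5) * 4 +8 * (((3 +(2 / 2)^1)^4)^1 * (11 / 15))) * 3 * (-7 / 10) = -157696 / 25-336 * sqrt(30) / 5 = -6675.91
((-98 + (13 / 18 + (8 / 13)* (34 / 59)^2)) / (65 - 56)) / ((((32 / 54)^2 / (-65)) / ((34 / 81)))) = 6721080815 / 8020224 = 838.02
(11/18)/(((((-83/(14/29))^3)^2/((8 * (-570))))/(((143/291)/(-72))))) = 0.00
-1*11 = -11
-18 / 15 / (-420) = 1 / 350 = 0.00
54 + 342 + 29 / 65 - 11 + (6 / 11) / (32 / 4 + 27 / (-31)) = 4686028 / 12155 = 385.52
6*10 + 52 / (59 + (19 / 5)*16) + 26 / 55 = 2006574 / 32945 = 60.91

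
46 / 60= 23 / 30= 0.77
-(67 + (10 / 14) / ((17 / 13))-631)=67051 / 119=563.45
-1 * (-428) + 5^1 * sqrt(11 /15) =sqrt(165) /3 + 428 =432.28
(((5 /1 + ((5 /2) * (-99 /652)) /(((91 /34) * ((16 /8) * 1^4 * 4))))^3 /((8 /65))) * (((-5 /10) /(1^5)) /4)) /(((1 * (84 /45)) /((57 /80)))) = -11307983758442972004375 /235858515532137365504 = -47.94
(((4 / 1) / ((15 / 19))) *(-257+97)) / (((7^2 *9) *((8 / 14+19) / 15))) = -12160 / 8631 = -1.41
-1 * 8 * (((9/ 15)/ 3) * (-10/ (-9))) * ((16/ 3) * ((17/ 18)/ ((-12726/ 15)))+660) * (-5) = 3023670400/ 515403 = 5866.61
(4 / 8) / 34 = 1 / 68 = 0.01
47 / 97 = 0.48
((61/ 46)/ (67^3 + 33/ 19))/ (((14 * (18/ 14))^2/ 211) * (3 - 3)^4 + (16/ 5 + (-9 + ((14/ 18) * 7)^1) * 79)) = -0.00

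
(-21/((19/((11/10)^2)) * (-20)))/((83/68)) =43197/788500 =0.05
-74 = -74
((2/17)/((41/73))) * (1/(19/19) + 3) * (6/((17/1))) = 3504/11849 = 0.30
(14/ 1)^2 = 196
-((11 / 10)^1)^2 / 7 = -121 / 700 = -0.17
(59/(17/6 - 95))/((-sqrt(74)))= 0.07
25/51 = 0.49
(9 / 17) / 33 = 3 / 187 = 0.02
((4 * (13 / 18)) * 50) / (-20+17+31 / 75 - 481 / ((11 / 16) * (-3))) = 178750 / 285399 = 0.63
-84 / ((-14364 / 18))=2 / 19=0.11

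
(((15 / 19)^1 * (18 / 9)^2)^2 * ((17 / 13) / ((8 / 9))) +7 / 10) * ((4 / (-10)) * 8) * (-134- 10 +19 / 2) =776173676 / 117325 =6615.59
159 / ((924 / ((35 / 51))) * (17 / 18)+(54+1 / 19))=5035 / 41979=0.12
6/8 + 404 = 1619/4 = 404.75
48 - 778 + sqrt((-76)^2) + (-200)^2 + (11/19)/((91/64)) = 68029938/1729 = 39346.41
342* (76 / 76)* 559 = 191178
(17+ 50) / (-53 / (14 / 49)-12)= -134 / 395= -0.34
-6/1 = -6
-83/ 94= -0.88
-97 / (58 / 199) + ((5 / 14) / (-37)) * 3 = -2499956 / 7511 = -332.84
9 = 9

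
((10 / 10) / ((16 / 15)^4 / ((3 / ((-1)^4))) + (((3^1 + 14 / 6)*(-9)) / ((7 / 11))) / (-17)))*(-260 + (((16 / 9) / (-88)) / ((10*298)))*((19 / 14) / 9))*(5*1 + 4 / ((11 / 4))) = -2187277551049875 / 6345399146944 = -344.70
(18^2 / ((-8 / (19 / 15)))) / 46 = -513 / 460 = -1.12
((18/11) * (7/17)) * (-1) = -126/187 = -0.67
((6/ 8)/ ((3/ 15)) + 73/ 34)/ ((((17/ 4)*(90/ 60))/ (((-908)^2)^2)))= 545152191611392/ 867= 628779921120.41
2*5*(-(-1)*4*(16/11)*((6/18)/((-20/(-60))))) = 640/11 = 58.18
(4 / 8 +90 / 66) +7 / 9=523 / 198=2.64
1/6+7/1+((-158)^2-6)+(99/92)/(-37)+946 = 264604537/10212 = 25911.14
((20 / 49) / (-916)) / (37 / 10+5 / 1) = -50 / 976227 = -0.00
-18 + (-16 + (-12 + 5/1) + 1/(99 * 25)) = -101474/2475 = -41.00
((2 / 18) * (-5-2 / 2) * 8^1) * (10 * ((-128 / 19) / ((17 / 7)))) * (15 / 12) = 179200 / 969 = 184.93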